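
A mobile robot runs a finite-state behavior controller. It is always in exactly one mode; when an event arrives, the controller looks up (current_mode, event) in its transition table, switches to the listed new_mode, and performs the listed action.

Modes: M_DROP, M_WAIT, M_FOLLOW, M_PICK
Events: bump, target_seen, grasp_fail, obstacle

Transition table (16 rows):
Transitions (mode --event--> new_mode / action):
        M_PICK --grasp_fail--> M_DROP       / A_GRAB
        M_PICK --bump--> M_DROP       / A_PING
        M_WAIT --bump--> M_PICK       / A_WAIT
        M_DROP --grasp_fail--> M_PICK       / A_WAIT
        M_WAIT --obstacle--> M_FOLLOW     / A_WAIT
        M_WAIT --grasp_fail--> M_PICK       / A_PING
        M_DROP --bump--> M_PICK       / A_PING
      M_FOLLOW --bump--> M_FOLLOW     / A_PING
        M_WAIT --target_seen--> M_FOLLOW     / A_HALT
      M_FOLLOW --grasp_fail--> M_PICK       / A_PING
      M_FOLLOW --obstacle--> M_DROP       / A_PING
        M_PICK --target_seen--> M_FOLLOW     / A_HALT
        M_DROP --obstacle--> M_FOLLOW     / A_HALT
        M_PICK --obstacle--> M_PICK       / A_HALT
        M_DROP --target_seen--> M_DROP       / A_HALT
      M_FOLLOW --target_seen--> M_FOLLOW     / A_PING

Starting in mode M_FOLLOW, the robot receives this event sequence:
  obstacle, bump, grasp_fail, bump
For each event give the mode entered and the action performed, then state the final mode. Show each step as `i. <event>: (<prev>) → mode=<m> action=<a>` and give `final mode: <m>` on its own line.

final mode: M_PICK

1. obstacle: (M_FOLLOW) → mode=M_DROP action=A_PING
2. bump: (M_DROP) → mode=M_PICK action=A_PING
3. grasp_fail: (M_PICK) → mode=M_DROP action=A_GRAB
4. bump: (M_DROP) → mode=M_PICK action=A_PING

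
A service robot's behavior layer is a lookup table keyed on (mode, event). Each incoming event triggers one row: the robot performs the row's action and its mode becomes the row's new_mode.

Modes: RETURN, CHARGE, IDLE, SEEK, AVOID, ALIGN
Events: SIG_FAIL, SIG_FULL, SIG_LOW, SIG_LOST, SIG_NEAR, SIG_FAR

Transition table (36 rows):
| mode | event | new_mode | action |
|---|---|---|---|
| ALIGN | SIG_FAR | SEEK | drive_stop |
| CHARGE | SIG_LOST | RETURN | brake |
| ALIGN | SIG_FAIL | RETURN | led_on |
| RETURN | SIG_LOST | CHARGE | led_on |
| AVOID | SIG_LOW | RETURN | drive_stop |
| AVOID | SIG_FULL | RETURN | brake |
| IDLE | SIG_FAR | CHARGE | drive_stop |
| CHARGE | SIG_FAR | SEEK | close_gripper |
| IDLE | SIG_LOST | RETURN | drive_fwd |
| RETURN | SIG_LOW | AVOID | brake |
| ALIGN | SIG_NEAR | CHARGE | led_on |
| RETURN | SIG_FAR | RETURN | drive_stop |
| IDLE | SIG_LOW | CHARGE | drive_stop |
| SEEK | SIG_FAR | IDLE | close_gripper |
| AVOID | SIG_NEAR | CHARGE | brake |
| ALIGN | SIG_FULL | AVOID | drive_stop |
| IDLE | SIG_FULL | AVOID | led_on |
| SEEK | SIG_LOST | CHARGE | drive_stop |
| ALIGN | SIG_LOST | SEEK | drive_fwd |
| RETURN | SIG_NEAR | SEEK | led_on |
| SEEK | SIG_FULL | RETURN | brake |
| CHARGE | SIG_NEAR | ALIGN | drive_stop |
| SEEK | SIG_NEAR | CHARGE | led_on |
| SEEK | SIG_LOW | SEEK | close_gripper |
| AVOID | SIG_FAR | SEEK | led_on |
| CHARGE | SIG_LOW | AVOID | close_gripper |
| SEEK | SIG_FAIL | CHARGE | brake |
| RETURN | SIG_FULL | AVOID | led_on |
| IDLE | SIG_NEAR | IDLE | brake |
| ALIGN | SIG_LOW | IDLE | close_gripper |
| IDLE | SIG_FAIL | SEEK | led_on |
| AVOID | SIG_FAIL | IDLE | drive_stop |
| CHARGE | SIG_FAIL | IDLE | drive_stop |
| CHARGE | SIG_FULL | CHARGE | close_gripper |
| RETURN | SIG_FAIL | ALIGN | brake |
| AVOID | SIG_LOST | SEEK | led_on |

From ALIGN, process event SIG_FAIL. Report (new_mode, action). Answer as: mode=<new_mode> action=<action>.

current mode = ALIGN; filter table to that mode:
  (ALIGN, SIG_FAR) → (SEEK, drive_stop)
  (ALIGN, SIG_FAIL) → (RETURN, led_on)  ← event matches
  (ALIGN, SIG_NEAR) → (CHARGE, led_on)
  (ALIGN, SIG_FULL) → (AVOID, drive_stop)
  (ALIGN, SIG_LOST) → (SEEK, drive_fwd)
  (ALIGN, SIG_LOW) → (IDLE, close_gripper)
event = SIG_FAIL selects (RETURN, led_on)

mode=RETURN action=led_on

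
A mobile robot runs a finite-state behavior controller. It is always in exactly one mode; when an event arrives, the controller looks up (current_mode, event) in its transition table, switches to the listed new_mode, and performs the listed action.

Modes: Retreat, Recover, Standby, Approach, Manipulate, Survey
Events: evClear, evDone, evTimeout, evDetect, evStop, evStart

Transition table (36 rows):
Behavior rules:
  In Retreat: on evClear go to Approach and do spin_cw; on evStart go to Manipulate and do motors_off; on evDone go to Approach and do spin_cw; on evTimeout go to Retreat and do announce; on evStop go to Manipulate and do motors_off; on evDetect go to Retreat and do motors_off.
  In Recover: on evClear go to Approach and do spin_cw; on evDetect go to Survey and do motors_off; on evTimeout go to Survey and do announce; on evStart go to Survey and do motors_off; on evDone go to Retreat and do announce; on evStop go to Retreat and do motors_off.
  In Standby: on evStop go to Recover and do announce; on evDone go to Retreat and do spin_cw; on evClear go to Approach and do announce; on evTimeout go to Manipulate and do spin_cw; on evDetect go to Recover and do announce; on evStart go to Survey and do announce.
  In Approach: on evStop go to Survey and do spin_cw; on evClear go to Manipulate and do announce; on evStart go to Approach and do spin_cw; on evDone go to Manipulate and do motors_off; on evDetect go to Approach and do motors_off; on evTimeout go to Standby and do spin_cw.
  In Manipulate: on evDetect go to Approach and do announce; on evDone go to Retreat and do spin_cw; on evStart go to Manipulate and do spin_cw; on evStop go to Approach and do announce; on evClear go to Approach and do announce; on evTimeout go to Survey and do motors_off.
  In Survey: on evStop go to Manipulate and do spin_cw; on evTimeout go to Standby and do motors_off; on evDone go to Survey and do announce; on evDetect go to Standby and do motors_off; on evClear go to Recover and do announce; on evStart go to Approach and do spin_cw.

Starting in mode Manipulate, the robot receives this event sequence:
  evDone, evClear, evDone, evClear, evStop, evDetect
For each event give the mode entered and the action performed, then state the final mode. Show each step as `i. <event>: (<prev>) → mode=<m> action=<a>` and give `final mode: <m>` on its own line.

1. evDone: (Manipulate) → mode=Retreat action=spin_cw
2. evClear: (Retreat) → mode=Approach action=spin_cw
3. evDone: (Approach) → mode=Manipulate action=motors_off
4. evClear: (Manipulate) → mode=Approach action=announce
5. evStop: (Approach) → mode=Survey action=spin_cw
6. evDetect: (Survey) → mode=Standby action=motors_off

final mode: Standby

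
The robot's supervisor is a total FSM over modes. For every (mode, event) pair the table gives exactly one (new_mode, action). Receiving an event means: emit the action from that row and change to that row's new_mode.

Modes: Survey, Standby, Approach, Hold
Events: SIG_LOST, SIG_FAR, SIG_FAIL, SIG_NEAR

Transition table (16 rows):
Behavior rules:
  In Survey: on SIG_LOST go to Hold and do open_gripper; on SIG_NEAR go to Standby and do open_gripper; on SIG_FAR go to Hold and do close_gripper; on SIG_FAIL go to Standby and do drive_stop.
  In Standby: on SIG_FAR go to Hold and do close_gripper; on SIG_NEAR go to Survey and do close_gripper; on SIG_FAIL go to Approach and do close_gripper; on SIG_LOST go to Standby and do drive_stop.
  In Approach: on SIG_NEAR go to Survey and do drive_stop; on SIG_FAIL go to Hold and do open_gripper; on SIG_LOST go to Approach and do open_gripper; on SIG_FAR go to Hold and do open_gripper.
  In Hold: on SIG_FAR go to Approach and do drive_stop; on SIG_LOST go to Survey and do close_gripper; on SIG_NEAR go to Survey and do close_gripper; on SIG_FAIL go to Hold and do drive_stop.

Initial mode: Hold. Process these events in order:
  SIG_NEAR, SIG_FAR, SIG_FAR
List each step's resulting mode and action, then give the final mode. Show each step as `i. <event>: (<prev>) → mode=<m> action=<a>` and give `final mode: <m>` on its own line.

1. SIG_NEAR: (Hold) → mode=Survey action=close_gripper
2. SIG_FAR: (Survey) → mode=Hold action=close_gripper
3. SIG_FAR: (Hold) → mode=Approach action=drive_stop

final mode: Approach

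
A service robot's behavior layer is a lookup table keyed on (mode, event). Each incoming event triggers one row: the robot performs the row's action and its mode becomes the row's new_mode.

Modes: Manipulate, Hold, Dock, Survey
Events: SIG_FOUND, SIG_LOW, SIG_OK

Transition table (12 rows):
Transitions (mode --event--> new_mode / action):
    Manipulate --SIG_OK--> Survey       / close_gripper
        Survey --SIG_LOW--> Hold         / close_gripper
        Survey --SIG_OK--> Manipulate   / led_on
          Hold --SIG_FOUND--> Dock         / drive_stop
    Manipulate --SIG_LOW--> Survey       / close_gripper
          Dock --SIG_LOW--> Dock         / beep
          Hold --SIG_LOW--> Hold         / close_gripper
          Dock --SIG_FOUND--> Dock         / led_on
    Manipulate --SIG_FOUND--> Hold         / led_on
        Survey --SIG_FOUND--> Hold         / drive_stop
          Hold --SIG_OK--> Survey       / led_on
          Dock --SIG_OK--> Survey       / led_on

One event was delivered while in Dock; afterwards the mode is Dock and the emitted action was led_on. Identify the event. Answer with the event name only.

SIG_FOUND

try SIG_FOUND: (Dock, SIG_FOUND) → (Dock, led_on)  ← matches
try SIG_LOW: (Dock, SIG_LOW) → (Dock, beep)
try SIG_OK: (Dock, SIG_OK) → (Survey, led_on)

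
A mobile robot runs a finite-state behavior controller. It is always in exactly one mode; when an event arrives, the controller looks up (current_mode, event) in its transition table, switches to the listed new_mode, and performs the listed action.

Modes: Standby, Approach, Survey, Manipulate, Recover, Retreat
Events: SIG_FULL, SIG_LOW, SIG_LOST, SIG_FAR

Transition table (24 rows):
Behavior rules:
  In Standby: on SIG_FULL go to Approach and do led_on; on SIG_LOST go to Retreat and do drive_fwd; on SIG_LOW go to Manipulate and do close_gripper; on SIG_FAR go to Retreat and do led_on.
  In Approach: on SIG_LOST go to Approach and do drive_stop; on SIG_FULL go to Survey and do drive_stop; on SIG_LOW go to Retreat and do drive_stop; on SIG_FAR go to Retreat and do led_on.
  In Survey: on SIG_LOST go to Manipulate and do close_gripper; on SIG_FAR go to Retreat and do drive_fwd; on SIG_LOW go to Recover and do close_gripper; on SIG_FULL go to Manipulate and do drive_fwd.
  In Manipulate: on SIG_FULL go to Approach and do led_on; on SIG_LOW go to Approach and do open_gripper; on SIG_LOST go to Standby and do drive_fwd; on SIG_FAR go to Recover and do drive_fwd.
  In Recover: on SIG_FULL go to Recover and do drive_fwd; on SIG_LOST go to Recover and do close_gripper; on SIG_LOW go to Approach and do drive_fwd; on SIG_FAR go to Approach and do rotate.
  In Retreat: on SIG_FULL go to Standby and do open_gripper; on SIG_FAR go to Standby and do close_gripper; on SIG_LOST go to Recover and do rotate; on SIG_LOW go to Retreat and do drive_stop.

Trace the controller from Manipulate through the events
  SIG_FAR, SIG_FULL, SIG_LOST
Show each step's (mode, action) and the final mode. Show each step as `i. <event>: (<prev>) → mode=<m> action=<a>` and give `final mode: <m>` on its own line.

1. SIG_FAR: (Manipulate) → mode=Recover action=drive_fwd
2. SIG_FULL: (Recover) → mode=Recover action=drive_fwd
3. SIG_LOST: (Recover) → mode=Recover action=close_gripper

final mode: Recover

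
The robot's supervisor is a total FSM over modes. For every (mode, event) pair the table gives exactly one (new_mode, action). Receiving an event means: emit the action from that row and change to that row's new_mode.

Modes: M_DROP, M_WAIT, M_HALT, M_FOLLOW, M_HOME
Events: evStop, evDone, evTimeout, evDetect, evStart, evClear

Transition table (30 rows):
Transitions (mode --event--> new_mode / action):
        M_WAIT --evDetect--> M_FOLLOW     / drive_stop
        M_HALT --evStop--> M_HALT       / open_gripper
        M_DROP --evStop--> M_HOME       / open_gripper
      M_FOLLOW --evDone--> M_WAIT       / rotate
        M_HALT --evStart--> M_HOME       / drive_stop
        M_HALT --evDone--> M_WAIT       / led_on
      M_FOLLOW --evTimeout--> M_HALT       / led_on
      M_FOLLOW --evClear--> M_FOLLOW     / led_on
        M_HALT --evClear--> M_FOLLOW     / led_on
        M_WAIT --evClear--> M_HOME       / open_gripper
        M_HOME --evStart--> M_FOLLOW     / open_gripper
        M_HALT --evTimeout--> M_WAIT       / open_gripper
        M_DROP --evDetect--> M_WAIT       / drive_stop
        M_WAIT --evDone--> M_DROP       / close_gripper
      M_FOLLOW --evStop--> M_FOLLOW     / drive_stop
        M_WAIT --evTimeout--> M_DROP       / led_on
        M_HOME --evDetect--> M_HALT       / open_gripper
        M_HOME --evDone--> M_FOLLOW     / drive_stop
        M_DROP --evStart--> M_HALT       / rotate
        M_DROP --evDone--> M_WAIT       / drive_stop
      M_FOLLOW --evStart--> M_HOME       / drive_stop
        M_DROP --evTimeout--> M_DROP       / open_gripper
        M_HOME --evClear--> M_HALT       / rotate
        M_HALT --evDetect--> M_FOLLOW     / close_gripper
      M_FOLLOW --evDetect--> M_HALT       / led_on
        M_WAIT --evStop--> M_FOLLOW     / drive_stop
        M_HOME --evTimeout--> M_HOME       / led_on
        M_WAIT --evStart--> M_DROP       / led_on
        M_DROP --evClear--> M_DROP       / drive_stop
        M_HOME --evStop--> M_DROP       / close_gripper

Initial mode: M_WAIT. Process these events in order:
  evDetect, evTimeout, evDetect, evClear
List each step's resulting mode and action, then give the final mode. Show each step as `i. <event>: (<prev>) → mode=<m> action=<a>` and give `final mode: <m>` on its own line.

final mode: M_FOLLOW

1. evDetect: (M_WAIT) → mode=M_FOLLOW action=drive_stop
2. evTimeout: (M_FOLLOW) → mode=M_HALT action=led_on
3. evDetect: (M_HALT) → mode=M_FOLLOW action=close_gripper
4. evClear: (M_FOLLOW) → mode=M_FOLLOW action=led_on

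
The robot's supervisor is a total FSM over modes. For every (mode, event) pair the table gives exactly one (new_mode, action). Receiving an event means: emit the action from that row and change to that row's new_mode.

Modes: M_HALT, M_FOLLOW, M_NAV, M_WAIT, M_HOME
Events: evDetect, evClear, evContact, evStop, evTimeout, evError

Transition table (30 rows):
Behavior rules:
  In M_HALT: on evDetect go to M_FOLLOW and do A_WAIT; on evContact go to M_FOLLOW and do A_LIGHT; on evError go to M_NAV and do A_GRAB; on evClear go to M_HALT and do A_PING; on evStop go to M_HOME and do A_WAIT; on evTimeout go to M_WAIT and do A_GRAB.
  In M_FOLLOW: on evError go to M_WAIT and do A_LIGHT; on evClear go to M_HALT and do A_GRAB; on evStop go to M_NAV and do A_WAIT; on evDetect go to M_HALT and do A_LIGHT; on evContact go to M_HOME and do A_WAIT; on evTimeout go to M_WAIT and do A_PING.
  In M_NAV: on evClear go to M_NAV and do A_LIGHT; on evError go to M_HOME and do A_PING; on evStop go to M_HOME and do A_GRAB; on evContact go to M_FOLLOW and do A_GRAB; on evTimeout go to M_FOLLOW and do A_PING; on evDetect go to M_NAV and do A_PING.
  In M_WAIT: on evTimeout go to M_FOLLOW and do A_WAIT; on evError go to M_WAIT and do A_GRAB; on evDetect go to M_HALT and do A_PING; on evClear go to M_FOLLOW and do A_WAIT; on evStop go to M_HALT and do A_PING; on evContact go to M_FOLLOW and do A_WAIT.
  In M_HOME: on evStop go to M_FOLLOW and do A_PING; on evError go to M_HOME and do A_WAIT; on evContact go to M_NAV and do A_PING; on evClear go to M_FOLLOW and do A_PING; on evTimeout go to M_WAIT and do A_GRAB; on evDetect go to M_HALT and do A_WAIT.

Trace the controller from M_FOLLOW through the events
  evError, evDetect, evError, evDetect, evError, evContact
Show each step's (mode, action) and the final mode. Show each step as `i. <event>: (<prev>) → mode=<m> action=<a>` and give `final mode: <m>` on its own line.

1. evError: (M_FOLLOW) → mode=M_WAIT action=A_LIGHT
2. evDetect: (M_WAIT) → mode=M_HALT action=A_PING
3. evError: (M_HALT) → mode=M_NAV action=A_GRAB
4. evDetect: (M_NAV) → mode=M_NAV action=A_PING
5. evError: (M_NAV) → mode=M_HOME action=A_PING
6. evContact: (M_HOME) → mode=M_NAV action=A_PING

final mode: M_NAV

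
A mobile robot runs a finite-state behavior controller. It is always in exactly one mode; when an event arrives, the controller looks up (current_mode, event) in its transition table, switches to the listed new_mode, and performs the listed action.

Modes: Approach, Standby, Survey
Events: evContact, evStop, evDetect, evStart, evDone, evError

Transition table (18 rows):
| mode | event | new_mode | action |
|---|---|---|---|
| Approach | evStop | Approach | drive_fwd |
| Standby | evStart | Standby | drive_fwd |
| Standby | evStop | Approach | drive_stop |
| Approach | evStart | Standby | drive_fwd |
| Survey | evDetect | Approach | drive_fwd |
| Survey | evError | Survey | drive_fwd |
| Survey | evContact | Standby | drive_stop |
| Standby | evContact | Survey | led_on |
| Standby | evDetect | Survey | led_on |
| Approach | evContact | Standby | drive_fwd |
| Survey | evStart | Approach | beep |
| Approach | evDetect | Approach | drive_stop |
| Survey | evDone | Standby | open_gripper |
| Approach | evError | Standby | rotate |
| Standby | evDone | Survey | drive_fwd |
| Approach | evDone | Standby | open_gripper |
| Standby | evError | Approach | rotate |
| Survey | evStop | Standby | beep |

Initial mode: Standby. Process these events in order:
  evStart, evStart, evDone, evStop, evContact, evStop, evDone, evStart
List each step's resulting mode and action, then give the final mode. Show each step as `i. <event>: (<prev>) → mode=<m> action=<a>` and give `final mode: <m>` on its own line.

final mode: Approach

1. evStart: (Standby) → mode=Standby action=drive_fwd
2. evStart: (Standby) → mode=Standby action=drive_fwd
3. evDone: (Standby) → mode=Survey action=drive_fwd
4. evStop: (Survey) → mode=Standby action=beep
5. evContact: (Standby) → mode=Survey action=led_on
6. evStop: (Survey) → mode=Standby action=beep
7. evDone: (Standby) → mode=Survey action=drive_fwd
8. evStart: (Survey) → mode=Approach action=beep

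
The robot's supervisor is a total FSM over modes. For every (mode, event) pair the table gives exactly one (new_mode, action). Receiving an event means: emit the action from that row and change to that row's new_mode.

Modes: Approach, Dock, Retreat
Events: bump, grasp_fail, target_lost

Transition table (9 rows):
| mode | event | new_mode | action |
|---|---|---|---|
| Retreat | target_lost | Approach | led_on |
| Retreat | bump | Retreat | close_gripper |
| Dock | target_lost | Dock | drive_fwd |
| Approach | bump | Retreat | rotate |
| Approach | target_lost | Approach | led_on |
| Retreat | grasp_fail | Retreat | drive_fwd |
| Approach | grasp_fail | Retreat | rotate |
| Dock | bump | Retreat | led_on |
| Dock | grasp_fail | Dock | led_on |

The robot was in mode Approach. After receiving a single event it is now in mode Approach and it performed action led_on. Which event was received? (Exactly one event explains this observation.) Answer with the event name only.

target_lost

try bump: (Approach, bump) → (Retreat, rotate)
try grasp_fail: (Approach, grasp_fail) → (Retreat, rotate)
try target_lost: (Approach, target_lost) → (Approach, led_on)  ← matches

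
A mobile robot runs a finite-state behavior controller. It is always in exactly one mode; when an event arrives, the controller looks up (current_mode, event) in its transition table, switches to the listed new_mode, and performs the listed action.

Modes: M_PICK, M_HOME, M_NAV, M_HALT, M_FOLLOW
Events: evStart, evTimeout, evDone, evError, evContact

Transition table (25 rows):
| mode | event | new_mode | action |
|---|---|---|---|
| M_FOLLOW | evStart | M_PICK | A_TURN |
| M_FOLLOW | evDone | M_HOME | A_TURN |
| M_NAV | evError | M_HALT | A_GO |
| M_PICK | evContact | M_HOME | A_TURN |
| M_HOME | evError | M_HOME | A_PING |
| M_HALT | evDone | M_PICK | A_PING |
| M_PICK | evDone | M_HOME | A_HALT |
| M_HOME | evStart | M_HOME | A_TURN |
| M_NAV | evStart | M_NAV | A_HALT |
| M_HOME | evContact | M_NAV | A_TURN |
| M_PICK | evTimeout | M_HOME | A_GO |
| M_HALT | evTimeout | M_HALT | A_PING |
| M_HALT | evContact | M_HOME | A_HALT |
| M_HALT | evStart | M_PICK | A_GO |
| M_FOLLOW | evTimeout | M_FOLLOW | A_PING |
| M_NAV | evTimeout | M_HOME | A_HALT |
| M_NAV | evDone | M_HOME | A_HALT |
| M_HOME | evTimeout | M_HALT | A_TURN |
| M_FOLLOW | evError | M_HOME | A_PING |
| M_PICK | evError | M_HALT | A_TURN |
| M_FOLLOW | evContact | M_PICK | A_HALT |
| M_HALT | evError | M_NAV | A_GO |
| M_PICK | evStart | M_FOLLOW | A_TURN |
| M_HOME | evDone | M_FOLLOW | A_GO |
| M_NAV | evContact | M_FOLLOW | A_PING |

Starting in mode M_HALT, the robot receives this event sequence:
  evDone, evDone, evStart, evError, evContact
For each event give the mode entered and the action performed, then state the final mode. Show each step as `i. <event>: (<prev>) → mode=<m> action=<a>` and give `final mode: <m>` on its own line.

1. evDone: (M_HALT) → mode=M_PICK action=A_PING
2. evDone: (M_PICK) → mode=M_HOME action=A_HALT
3. evStart: (M_HOME) → mode=M_HOME action=A_TURN
4. evError: (M_HOME) → mode=M_HOME action=A_PING
5. evContact: (M_HOME) → mode=M_NAV action=A_TURN

final mode: M_NAV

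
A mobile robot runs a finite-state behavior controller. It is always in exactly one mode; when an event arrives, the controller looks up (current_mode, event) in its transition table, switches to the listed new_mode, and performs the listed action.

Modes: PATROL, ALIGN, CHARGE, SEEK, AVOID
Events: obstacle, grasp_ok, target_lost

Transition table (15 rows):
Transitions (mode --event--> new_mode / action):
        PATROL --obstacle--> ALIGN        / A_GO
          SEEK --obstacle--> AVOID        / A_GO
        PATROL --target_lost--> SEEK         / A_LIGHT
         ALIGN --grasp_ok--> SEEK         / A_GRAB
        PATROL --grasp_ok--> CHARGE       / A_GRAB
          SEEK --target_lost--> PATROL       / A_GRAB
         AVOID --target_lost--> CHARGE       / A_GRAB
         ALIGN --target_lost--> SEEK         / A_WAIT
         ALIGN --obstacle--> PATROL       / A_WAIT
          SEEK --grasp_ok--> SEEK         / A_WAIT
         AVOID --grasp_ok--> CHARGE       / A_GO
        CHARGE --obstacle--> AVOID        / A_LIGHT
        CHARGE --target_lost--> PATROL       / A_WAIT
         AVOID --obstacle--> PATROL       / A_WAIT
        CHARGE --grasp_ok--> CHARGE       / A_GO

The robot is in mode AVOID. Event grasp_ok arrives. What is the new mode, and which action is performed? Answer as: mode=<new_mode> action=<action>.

mode=CHARGE action=A_GO

current mode = AVOID; filter table to that mode:
  (AVOID, target_lost) → (CHARGE, A_GRAB)
  (AVOID, grasp_ok) → (CHARGE, A_GO)  ← event matches
  (AVOID, obstacle) → (PATROL, A_WAIT)
event = grasp_ok selects (CHARGE, A_GO)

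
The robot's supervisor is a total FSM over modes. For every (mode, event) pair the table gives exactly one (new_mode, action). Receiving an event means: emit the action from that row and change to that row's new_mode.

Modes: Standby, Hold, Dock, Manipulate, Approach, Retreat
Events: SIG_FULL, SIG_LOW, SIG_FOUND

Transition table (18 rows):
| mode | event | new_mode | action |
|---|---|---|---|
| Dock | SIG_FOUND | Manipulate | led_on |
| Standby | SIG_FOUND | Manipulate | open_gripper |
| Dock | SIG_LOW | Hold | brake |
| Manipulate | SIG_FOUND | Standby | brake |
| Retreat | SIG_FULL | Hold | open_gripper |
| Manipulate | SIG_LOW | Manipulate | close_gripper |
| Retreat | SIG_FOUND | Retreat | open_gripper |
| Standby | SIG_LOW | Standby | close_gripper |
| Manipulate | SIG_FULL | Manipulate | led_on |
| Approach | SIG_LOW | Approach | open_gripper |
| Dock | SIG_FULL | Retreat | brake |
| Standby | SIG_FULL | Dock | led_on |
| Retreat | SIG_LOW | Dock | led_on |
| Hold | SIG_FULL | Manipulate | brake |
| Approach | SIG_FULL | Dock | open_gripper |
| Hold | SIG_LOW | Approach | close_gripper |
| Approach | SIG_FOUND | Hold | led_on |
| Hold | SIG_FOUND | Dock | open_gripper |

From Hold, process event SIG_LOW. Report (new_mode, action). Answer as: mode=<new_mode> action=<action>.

current mode = Hold; filter table to that mode:
  (Hold, SIG_FULL) → (Manipulate, brake)
  (Hold, SIG_LOW) → (Approach, close_gripper)  ← event matches
  (Hold, SIG_FOUND) → (Dock, open_gripper)
event = SIG_LOW selects (Approach, close_gripper)

mode=Approach action=close_gripper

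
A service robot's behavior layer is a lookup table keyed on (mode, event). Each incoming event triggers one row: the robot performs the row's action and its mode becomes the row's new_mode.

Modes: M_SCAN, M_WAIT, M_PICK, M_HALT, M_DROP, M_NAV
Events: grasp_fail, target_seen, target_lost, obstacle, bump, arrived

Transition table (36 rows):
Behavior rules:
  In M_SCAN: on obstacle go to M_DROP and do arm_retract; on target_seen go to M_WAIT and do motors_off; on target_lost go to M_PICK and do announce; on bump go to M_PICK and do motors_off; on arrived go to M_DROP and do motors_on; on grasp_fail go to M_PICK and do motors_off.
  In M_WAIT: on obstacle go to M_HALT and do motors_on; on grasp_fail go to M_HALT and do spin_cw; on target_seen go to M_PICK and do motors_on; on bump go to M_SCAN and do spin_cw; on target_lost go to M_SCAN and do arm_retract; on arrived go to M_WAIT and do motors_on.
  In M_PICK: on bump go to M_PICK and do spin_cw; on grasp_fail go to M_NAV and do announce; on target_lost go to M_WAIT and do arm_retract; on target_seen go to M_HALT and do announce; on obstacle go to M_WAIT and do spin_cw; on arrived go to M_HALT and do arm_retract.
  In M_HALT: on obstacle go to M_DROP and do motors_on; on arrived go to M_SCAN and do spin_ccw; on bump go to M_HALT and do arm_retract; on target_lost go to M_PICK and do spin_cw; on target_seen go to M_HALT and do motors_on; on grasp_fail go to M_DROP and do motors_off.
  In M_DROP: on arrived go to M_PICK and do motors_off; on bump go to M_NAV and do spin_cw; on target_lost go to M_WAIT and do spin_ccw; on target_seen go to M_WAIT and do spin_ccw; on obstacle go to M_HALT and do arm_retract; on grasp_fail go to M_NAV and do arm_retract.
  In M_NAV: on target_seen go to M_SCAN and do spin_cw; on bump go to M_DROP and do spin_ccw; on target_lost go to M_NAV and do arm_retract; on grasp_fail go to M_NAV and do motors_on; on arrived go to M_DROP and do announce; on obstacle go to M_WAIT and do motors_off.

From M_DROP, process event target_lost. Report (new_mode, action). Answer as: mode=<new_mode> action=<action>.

current mode = M_DROP; filter table to that mode:
  (M_DROP, arrived) → (M_PICK, motors_off)
  (M_DROP, bump) → (M_NAV, spin_cw)
  (M_DROP, target_lost) → (M_WAIT, spin_ccw)  ← event matches
  (M_DROP, target_seen) → (M_WAIT, spin_ccw)
  (M_DROP, obstacle) → (M_HALT, arm_retract)
  (M_DROP, grasp_fail) → (M_NAV, arm_retract)
event = target_lost selects (M_WAIT, spin_ccw)

mode=M_WAIT action=spin_ccw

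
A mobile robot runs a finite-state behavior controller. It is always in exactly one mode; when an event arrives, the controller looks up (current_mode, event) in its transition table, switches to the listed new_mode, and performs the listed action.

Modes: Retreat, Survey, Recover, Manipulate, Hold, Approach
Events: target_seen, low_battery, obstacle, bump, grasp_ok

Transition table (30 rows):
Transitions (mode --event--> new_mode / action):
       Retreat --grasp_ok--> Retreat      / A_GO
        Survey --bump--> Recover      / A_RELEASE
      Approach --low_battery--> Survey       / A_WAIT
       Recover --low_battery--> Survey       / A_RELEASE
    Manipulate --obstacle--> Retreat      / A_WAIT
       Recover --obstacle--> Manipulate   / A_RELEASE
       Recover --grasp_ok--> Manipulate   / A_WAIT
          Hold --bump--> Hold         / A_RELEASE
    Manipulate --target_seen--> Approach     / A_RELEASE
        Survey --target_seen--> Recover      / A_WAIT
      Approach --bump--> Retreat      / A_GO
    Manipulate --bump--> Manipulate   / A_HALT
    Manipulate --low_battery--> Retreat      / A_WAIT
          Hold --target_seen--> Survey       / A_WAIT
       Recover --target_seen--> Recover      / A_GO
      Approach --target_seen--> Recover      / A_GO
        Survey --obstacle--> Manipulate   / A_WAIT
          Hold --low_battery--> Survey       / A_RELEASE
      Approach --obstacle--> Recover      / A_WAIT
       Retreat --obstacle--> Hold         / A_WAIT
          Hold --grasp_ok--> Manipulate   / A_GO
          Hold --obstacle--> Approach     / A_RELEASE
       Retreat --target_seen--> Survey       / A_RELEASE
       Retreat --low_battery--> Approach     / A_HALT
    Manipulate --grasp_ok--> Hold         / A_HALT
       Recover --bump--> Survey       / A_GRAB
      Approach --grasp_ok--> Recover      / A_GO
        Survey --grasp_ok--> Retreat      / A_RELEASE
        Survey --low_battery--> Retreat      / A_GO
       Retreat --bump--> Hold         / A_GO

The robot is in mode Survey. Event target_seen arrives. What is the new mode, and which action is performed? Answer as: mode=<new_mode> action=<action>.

mode=Recover action=A_WAIT

current mode = Survey; filter table to that mode:
  (Survey, bump) → (Recover, A_RELEASE)
  (Survey, target_seen) → (Recover, A_WAIT)  ← event matches
  (Survey, obstacle) → (Manipulate, A_WAIT)
  (Survey, grasp_ok) → (Retreat, A_RELEASE)
  (Survey, low_battery) → (Retreat, A_GO)
event = target_seen selects (Recover, A_WAIT)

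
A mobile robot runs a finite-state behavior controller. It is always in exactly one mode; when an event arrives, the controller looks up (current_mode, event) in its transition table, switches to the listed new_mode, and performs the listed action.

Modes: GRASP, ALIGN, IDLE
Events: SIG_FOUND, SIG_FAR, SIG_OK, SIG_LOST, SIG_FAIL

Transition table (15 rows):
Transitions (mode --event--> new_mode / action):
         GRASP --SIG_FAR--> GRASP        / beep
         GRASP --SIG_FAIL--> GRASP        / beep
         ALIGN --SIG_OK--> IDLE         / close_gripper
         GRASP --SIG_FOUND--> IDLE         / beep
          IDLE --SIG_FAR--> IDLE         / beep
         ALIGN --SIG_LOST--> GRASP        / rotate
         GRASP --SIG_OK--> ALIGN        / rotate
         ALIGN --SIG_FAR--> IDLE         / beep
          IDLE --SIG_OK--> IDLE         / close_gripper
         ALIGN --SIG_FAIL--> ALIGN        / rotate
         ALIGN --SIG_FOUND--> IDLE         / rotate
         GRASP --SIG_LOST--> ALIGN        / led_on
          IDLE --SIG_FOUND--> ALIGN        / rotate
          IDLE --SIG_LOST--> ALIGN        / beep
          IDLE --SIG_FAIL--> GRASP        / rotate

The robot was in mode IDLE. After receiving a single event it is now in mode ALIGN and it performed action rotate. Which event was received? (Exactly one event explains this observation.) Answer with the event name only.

SIG_FOUND

try SIG_FOUND: (IDLE, SIG_FOUND) → (ALIGN, rotate)  ← matches
try SIG_FAR: (IDLE, SIG_FAR) → (IDLE, beep)
try SIG_OK: (IDLE, SIG_OK) → (IDLE, close_gripper)
try SIG_LOST: (IDLE, SIG_LOST) → (ALIGN, beep)
try SIG_FAIL: (IDLE, SIG_FAIL) → (GRASP, rotate)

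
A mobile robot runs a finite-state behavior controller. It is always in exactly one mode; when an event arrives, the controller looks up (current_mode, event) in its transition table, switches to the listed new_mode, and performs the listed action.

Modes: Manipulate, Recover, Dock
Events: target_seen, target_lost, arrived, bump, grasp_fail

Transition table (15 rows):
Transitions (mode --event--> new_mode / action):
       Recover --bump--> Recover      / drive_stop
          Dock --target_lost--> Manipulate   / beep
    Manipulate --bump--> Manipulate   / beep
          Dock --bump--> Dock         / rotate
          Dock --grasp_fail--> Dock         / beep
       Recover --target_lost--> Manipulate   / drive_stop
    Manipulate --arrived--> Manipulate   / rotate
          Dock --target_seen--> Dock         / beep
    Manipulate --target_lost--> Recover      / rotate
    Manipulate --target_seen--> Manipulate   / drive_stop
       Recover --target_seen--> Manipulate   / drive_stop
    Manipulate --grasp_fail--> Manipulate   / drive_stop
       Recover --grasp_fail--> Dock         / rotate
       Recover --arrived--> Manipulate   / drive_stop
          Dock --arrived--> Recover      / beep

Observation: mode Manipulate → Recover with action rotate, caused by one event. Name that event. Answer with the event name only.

target_lost

try target_seen: (Manipulate, target_seen) → (Manipulate, drive_stop)
try target_lost: (Manipulate, target_lost) → (Recover, rotate)  ← matches
try arrived: (Manipulate, arrived) → (Manipulate, rotate)
try bump: (Manipulate, bump) → (Manipulate, beep)
try grasp_fail: (Manipulate, grasp_fail) → (Manipulate, drive_stop)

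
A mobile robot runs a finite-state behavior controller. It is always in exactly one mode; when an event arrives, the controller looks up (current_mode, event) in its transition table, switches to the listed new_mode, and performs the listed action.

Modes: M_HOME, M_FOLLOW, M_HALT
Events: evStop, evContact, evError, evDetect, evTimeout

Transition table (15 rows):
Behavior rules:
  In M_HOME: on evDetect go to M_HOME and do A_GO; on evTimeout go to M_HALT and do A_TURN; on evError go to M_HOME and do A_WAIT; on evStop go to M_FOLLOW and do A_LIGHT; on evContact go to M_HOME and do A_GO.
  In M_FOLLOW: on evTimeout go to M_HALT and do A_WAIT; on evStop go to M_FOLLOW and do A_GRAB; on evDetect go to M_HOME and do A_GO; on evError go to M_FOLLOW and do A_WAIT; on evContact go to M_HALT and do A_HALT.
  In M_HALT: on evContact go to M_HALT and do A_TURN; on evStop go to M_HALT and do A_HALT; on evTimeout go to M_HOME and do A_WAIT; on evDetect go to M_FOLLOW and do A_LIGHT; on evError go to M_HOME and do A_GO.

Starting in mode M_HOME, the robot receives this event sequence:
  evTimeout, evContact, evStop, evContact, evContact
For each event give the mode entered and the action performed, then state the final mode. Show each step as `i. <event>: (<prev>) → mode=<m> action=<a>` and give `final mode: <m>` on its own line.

1. evTimeout: (M_HOME) → mode=M_HALT action=A_TURN
2. evContact: (M_HALT) → mode=M_HALT action=A_TURN
3. evStop: (M_HALT) → mode=M_HALT action=A_HALT
4. evContact: (M_HALT) → mode=M_HALT action=A_TURN
5. evContact: (M_HALT) → mode=M_HALT action=A_TURN

final mode: M_HALT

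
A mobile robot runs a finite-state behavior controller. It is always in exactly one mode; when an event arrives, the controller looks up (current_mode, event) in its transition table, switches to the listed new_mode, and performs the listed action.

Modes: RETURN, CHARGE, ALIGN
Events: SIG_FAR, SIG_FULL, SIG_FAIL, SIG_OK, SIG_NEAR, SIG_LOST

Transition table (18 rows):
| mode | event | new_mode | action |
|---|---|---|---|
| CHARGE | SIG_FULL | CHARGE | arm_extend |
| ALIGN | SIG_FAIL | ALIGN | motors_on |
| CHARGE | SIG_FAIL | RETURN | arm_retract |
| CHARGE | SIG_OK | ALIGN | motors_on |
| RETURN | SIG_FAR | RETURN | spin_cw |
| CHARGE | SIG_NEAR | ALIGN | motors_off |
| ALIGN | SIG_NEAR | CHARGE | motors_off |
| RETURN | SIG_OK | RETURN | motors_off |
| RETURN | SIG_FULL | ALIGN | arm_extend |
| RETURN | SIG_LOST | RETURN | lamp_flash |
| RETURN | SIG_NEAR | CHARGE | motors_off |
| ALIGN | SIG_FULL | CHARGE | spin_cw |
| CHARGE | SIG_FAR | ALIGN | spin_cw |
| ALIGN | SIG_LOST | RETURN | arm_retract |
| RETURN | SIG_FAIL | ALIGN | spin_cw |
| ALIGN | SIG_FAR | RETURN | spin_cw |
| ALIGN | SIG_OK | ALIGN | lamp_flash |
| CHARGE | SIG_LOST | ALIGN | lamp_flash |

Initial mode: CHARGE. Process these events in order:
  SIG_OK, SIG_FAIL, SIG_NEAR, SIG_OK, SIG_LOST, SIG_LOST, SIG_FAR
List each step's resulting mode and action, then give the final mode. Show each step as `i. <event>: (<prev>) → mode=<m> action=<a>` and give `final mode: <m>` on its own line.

final mode: RETURN

1. SIG_OK: (CHARGE) → mode=ALIGN action=motors_on
2. SIG_FAIL: (ALIGN) → mode=ALIGN action=motors_on
3. SIG_NEAR: (ALIGN) → mode=CHARGE action=motors_off
4. SIG_OK: (CHARGE) → mode=ALIGN action=motors_on
5. SIG_LOST: (ALIGN) → mode=RETURN action=arm_retract
6. SIG_LOST: (RETURN) → mode=RETURN action=lamp_flash
7. SIG_FAR: (RETURN) → mode=RETURN action=spin_cw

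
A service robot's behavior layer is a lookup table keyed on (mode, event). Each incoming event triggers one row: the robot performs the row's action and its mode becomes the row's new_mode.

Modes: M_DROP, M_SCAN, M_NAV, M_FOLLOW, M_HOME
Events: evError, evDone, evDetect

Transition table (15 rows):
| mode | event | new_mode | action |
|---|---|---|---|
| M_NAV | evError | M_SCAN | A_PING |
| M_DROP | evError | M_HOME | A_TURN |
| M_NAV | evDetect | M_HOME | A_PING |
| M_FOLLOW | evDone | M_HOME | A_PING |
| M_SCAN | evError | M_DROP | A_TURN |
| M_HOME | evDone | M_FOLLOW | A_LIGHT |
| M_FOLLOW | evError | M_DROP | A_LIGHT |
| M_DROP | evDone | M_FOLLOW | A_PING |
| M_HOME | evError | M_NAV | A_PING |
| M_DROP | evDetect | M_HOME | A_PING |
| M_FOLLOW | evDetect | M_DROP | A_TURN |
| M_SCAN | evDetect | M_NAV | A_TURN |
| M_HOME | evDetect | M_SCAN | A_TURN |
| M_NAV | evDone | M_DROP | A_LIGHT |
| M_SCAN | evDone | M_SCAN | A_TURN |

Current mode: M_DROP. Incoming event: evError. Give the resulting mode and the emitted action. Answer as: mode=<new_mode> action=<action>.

mode=M_HOME action=A_TURN

current mode = M_DROP; filter table to that mode:
  (M_DROP, evError) → (M_HOME, A_TURN)  ← event matches
  (M_DROP, evDone) → (M_FOLLOW, A_PING)
  (M_DROP, evDetect) → (M_HOME, A_PING)
event = evError selects (M_HOME, A_TURN)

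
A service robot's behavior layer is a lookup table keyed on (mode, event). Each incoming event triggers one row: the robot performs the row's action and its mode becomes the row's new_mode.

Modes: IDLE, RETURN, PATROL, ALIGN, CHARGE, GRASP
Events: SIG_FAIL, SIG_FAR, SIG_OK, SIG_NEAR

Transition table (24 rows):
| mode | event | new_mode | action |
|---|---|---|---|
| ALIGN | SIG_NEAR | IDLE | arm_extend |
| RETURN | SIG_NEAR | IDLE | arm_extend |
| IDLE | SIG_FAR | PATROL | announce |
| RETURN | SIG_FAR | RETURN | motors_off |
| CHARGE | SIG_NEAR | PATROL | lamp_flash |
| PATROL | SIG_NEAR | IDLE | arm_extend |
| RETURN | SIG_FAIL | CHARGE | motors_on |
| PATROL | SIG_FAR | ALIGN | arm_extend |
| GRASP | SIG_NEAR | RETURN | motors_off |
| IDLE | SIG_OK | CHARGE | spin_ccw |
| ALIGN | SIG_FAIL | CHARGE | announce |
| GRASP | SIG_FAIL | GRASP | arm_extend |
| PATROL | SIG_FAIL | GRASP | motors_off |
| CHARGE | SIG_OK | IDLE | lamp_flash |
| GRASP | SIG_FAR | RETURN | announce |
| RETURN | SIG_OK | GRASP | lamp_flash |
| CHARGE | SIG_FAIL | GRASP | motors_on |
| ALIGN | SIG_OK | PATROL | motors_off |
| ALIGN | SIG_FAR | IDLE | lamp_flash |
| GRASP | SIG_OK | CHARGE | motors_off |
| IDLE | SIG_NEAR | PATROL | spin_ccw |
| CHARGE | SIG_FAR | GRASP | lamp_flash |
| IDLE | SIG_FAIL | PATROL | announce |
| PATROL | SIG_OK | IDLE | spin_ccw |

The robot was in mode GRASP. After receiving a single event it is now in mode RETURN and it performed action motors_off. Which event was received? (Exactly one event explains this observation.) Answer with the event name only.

SIG_NEAR

try SIG_FAIL: (GRASP, SIG_FAIL) → (GRASP, arm_extend)
try SIG_FAR: (GRASP, SIG_FAR) → (RETURN, announce)
try SIG_OK: (GRASP, SIG_OK) → (CHARGE, motors_off)
try SIG_NEAR: (GRASP, SIG_NEAR) → (RETURN, motors_off)  ← matches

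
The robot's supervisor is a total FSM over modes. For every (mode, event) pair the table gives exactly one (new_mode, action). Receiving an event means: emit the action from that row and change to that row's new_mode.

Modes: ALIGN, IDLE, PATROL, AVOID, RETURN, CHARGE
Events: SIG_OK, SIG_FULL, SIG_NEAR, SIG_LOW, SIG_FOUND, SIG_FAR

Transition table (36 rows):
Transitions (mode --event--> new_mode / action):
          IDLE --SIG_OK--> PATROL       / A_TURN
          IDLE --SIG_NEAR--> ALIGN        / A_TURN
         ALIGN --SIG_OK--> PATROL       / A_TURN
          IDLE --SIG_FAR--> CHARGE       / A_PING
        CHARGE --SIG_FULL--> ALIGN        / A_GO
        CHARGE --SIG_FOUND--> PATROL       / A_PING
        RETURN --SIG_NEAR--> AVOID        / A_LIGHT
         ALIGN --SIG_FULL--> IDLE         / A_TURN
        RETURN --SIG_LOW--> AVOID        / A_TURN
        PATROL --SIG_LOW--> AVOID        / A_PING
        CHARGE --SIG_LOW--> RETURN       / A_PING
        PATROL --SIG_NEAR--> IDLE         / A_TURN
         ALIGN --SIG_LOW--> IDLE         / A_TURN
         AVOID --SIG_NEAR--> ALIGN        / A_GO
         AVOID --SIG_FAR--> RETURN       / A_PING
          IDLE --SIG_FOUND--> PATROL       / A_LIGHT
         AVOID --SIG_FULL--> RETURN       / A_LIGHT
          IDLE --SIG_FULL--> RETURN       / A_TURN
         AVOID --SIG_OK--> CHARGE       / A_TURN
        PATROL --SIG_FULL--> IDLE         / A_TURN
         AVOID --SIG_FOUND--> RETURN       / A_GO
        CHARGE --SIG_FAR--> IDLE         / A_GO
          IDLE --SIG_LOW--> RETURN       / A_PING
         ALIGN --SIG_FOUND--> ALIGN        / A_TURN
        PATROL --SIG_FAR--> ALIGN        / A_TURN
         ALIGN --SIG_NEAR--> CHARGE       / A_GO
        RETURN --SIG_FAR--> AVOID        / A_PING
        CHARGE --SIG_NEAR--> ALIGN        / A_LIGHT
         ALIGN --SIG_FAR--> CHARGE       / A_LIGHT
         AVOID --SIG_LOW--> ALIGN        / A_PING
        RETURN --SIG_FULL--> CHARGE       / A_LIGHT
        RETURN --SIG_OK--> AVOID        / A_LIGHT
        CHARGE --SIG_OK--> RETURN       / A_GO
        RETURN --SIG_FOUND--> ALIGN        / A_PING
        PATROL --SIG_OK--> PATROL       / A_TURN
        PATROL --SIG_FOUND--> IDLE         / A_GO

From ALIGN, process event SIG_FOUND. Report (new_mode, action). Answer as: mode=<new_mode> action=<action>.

current mode = ALIGN; filter table to that mode:
  (ALIGN, SIG_OK) → (PATROL, A_TURN)
  (ALIGN, SIG_FULL) → (IDLE, A_TURN)
  (ALIGN, SIG_LOW) → (IDLE, A_TURN)
  (ALIGN, SIG_FOUND) → (ALIGN, A_TURN)  ← event matches
  (ALIGN, SIG_NEAR) → (CHARGE, A_GO)
  (ALIGN, SIG_FAR) → (CHARGE, A_LIGHT)
event = SIG_FOUND selects (ALIGN, A_TURN)

mode=ALIGN action=A_TURN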